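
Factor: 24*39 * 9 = 8424 = 2^3 *3^4*13^1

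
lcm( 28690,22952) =114760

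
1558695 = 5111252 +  - 3552557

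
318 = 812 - 494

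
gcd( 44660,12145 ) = 35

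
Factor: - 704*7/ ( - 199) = 2^6*7^1*11^1*199^( - 1) = 4928/199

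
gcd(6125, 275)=25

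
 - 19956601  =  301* ( - 66301 )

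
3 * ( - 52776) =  - 158328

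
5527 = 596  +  4931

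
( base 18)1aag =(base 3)110201021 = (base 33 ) 8GS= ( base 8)22064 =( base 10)9268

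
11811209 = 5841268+5969941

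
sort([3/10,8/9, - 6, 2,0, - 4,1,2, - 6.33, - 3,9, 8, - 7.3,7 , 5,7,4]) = [ - 7.3 , - 6.33,- 6, - 4, - 3,0, 3/10,  8/9, 1, 2,2,4 , 5,7,7,8, 9] 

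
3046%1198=650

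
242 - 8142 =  - 7900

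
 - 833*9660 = -8046780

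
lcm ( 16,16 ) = 16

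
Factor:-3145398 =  - 2^1  *3^1*29^1*18077^1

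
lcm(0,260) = 0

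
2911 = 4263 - 1352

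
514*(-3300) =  - 1696200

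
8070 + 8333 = 16403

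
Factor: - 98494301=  - 73^1*977^1 * 1381^1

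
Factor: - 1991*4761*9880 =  - 93654011880 = - 2^3*3^2*5^1 * 11^1*13^1*19^1*23^2*181^1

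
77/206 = 77/206 = 0.37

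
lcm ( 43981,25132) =175924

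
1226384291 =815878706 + 410505585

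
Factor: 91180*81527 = 7433631860 = 2^2 * 5^1*47^1 * 97^1*81527^1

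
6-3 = 3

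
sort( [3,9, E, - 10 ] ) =[  -  10,E,3,9 ]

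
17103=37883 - 20780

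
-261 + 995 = 734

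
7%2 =1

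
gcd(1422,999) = 9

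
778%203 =169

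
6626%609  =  536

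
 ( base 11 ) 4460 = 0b1011011110010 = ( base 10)5874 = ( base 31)63f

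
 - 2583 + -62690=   -  65273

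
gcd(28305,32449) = 37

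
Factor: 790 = 2^1*5^1*79^1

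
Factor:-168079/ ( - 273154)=2^ ( - 1)*7^( - 1)*17^1*109^( - 1)*179^( - 1)*9887^1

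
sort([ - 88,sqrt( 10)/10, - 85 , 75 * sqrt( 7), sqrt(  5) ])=[ - 88,- 85 , sqrt( 10 ) /10, sqrt( 5 ), 75 * sqrt( 7)]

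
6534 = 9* 726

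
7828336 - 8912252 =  - 1083916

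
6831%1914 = 1089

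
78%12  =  6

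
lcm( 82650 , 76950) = 2231550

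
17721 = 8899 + 8822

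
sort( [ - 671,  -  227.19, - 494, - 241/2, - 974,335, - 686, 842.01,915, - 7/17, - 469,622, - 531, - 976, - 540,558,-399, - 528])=[ - 976, - 974, - 686, - 671, - 540, - 531, - 528, - 494, - 469 , - 399,-227.19, - 241/2, - 7/17,335, 558,622,842.01,915 ] 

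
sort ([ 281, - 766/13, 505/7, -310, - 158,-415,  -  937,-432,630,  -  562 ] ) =[-937, - 562, - 432, - 415,-310,  -  158,-766/13 , 505/7, 281,630 ]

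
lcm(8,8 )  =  8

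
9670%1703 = 1155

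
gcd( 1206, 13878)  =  18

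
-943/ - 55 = 17 +8/55= 17.15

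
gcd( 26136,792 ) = 792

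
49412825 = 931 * 53075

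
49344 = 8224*6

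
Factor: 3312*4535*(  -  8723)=-2^4*3^2*5^1*11^1*13^1*23^1 * 61^1*907^1 =- 131018762160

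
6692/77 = 86  +  10/11 = 86.91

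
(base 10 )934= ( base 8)1646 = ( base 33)SA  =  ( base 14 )4AA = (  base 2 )1110100110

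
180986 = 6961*26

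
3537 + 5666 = 9203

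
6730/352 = 19+21/176 = 19.12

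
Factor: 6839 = 7^1*977^1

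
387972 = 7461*52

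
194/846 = 97/423= 0.23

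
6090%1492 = 122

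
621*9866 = 6126786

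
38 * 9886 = 375668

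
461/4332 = 461/4332 = 0.11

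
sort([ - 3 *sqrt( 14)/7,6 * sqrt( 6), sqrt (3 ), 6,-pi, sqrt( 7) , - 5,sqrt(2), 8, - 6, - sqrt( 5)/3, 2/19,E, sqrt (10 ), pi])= [ - 6,  -  5, - pi,-3*sqrt (14)/7, - sqrt( 5) /3, 2/19,sqrt( 2), sqrt( 3),sqrt(7),  E, pi, sqrt( 10), 6, 8,  6 * sqrt( 6 )] 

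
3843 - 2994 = 849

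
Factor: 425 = 5^2*17^1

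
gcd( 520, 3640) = 520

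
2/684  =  1/342 =0.00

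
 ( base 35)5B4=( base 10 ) 6514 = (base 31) 6o4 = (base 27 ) 8p7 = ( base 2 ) 1100101110010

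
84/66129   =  4/3149 = 0.00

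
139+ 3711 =3850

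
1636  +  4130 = 5766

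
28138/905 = 28138/905 = 31.09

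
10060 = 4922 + 5138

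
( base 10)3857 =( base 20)9ch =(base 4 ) 330101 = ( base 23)76G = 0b111100010001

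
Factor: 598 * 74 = 2^2 * 13^1 * 23^1*37^1  =  44252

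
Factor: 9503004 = 2^2*3^1*7^1*113131^1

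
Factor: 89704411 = 1297^1*69163^1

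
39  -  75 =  - 36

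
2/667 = 2/667= 0.00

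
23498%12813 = 10685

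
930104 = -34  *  ( - 27356 ) 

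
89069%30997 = 27075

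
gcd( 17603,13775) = 29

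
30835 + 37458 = 68293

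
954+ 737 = 1691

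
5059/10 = 505 + 9/10 = 505.90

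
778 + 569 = 1347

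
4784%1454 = 422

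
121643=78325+43318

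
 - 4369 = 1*( - 4369) 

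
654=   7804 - 7150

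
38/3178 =19/1589 = 0.01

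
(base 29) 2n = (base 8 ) 121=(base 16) 51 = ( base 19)45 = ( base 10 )81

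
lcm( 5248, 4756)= 152192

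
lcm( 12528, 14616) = 87696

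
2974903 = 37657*79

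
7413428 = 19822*374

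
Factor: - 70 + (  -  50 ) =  - 120 = -2^3*3^1*5^1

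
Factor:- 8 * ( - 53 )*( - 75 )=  - 31800 = - 2^3* 3^1*5^2*53^1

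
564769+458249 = 1023018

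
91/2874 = 91/2874=0.03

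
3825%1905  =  15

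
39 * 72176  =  2814864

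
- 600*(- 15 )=9000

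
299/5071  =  299/5071 = 0.06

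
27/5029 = 27/5029 = 0.01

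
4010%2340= 1670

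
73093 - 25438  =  47655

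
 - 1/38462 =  - 1 + 38461/38462 =-0.00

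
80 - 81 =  - 1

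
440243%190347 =59549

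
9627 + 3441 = 13068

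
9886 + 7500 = 17386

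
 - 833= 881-1714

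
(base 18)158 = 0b110100110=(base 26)G6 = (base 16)1a6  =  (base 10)422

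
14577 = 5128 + 9449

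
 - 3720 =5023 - 8743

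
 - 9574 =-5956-3618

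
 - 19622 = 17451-37073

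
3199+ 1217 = 4416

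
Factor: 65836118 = 2^1*2011^1*16369^1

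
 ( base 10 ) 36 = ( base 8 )44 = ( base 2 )100100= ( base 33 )13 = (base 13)2a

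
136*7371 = 1002456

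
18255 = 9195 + 9060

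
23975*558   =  13378050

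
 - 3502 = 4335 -7837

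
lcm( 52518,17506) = 52518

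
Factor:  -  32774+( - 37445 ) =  - 70219 = -23^1*43^1*71^1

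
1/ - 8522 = - 1/8522 = - 0.00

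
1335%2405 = 1335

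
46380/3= 15460 = 15460.00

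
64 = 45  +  19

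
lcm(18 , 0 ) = 0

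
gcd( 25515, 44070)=15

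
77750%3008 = 2550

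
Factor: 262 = 2^1 *131^1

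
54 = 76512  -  76458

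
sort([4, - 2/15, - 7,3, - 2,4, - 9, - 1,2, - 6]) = [ - 9, - 7, - 6, - 2, - 1,  -  2/15, 2,3,4, 4]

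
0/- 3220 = 0/1 = - 0.00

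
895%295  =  10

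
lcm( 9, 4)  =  36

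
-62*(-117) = 7254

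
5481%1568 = 777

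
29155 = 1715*17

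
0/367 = 0 = 0.00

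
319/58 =11/2 = 5.50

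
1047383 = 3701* 283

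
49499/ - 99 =-49499/99 = -499.99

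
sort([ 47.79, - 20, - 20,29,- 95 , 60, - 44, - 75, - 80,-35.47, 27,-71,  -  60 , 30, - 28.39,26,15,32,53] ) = [ -95, - 80, - 75, - 71, - 60, - 44,  -  35.47 , - 28.39,-20, - 20,15,  26,27, 29, 30,32,47.79, 53,60] 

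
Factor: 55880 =2^3*5^1*11^1*127^1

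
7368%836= 680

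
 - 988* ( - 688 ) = 679744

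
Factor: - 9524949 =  - 3^1*7^1*453569^1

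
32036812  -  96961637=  - 64924825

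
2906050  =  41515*70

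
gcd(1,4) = 1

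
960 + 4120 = 5080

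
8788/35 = 251 + 3/35=251.09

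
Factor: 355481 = 7^1*43^1 * 1181^1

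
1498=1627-129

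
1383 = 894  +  489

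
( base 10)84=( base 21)40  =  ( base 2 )1010100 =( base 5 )314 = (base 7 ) 150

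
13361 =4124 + 9237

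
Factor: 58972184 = 2^3*17^2*23^1*1109^1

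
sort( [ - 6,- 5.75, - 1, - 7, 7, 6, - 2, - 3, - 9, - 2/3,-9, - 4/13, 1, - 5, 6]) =[-9 , - 9, - 7,  -  6,-5.75, - 5, - 3, - 2, - 1, - 2/3, - 4/13, 1,6,6,7]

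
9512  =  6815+2697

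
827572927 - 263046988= 564525939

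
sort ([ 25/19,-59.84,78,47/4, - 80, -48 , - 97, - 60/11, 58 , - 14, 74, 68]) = [- 97,-80,  -  59.84,-48, - 14, - 60/11, 25/19,47/4, 58,68,74,78] 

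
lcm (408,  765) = 6120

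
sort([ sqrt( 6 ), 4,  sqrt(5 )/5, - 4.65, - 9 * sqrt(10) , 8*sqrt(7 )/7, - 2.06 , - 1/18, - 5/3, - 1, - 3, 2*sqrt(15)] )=[ - 9*sqrt( 10 ),-4.65, - 3,- 2.06,-5/3, - 1, -1/18, sqrt(5 ) /5, sqrt( 6 ) , 8 * sqrt( 7 )/7, 4,  2 * sqrt(15)]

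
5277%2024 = 1229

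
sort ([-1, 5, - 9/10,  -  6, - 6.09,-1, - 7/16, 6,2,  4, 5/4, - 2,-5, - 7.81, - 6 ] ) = [  -  7.81, - 6.09,- 6 ,-6, - 5,  -  2,-1, - 1, -9/10, - 7/16,5/4,2, 4,5,6 ]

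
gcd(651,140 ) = 7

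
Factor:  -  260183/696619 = -31/83 = - 31^1 * 83^ ( - 1) 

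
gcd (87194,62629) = 1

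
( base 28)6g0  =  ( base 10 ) 5152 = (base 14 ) 1C40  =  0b1010000100000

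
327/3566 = 327/3566 = 0.09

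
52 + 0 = 52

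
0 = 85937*0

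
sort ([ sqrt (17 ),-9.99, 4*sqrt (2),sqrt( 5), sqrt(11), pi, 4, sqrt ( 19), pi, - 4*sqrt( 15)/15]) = [ - 9.99, - 4*sqrt( 15)/15, sqrt(5),pi,  pi, sqrt( 11), 4,  sqrt(17), sqrt( 19),4*sqrt(2) ] 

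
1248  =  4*312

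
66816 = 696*96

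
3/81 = 1/27 = 0.04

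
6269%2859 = 551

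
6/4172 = 3/2086 =0.00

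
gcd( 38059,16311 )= 5437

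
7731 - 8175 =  -444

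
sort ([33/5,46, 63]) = [33/5,  46, 63 ]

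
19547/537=36+215/537 = 36.40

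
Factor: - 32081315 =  - 5^1*7^1*191^1  *4799^1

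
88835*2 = 177670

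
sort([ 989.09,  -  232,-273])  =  [ - 273,  -  232, 989.09 ] 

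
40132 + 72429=112561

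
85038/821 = 85038/821 = 103.58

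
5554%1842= 28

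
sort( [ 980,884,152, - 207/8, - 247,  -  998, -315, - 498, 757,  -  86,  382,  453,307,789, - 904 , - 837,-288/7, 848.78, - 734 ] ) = [ - 998 , - 904, - 837, - 734, - 498,- 315, - 247, - 86, - 288/7, - 207/8, 152,  307,382, 453,  757,789,848.78, 884, 980]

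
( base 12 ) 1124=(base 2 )11101101100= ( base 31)1U9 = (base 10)1900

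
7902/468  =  16 + 23/26 = 16.88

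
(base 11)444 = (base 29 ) IA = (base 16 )214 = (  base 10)532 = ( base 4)20110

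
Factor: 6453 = 3^3 * 239^1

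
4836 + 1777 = 6613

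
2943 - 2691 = 252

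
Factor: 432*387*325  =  54334800 = 2^4*3^5*5^2*13^1*43^1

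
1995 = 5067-3072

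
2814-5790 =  - 2976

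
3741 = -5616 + 9357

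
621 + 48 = 669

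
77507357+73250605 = 150757962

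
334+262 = 596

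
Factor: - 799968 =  - 2^5*3^1*13^1 * 641^1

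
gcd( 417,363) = 3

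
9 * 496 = 4464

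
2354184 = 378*6228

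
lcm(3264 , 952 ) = 22848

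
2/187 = 2/187 = 0.01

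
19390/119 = 162+16/17= 162.94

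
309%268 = 41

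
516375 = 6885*75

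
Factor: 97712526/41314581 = 2^1*3^( - 1)*7^(  -  1 ) *11^( - 1 )*59617^( - 1 )*16285421^1 = 32570842/13771527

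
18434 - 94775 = -76341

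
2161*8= 17288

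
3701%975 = 776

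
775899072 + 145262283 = 921161355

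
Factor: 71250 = 2^1 * 3^1*5^4*19^1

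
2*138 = 276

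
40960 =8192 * 5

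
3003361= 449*6689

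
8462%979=630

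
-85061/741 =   -  115 + 154/741 = - 114.79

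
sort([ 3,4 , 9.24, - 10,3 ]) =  [ - 10, 3,3, 4, 9.24]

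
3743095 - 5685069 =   -  1941974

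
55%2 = 1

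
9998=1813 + 8185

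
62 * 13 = 806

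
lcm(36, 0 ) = 0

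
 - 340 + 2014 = 1674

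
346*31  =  10726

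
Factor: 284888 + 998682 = 2^1*5^1*47^1*2731^1 = 1283570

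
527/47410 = 527/47410 = 0.01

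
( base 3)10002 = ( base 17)4f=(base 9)102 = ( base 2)1010011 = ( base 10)83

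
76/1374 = 38/687 = 0.06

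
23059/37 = 23059/37 = 623.22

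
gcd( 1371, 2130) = 3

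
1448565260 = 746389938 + 702175322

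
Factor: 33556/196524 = 8389/49131=3^( - 2) *53^( - 1)*103^( - 1) * 8389^1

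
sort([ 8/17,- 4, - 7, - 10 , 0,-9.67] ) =[ - 10,  -  9.67, - 7, -4 , 0,8/17 ] 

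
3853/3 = 1284+1/3 =1284.33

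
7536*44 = 331584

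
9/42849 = 1/4761 = 0.00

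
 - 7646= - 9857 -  - 2211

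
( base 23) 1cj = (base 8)1470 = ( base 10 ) 824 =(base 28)11C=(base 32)po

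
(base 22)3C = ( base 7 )141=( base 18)46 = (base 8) 116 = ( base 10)78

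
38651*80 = 3092080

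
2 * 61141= 122282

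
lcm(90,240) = 720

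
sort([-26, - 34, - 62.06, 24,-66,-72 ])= [ - 72, - 66, - 62.06, -34, - 26, 24]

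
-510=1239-1749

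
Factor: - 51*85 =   -  3^1* 5^1*17^2  =  - 4335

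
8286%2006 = 262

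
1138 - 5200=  - 4062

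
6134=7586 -1452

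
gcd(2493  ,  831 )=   831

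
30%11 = 8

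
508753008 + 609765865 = 1118518873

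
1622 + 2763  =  4385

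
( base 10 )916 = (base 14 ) 496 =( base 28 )14K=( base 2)1110010100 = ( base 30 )10g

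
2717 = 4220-1503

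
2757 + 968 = 3725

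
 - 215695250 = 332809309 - 548504559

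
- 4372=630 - 5002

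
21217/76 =21217/76= 279.17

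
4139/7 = 4139/7 = 591.29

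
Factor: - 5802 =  - 2^1 * 3^1*967^1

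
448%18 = 16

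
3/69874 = 3/69874= 0.00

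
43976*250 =10994000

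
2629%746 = 391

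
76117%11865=4927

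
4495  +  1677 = 6172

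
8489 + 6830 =15319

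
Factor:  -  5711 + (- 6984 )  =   - 12695  =  - 5^1*2539^1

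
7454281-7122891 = 331390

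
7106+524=7630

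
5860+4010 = 9870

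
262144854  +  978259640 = 1240404494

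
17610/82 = 8805/41 = 214.76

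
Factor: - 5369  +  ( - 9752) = -15121= - 15121^1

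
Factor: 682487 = 13^1*47^1 *1117^1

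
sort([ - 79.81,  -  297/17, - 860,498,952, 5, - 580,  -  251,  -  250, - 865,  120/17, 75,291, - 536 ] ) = [- 865 , - 860, - 580, - 536, - 251,-250, - 79.81,  -  297/17, 5,  120/17 , 75, 291, 498,952 ]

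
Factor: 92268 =2^2*3^2*11^1 * 233^1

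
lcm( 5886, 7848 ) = 23544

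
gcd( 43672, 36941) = 53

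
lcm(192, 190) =18240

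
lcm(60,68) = 1020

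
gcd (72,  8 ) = 8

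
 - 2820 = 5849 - 8669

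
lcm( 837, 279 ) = 837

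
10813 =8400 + 2413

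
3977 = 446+3531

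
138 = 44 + 94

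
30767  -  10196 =20571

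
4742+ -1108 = 3634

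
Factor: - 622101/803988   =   - 2^(-2 )*3^(-1 )*23^( - 1)*971^ ( - 1)*207367^1 =- 207367/267996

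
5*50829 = 254145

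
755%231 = 62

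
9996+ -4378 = 5618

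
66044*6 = 396264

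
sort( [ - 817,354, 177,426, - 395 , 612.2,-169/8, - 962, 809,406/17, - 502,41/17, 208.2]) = [  -  962, - 817, - 502 , - 395, - 169/8 , 41/17,406/17, 177,208.2, 354,  426,612.2,  809]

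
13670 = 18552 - 4882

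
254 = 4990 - 4736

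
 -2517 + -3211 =-5728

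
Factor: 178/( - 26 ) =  - 89/13= - 13^( - 1)*89^1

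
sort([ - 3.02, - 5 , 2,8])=[ - 5, - 3.02, 2, 8 ] 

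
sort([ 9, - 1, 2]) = [ - 1, 2,  9 ] 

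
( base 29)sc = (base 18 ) 29E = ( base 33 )ow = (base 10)824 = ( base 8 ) 1470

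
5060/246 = 2530/123=20.57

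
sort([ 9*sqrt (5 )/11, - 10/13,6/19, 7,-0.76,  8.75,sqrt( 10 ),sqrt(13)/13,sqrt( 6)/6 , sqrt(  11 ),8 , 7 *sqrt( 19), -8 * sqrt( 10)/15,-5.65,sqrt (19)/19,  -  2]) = [ - 5.65,  -  2, - 8* sqrt(10 ) /15,-10/13,  -  0.76, sqrt( 19) /19, sqrt( 13)/13, 6/19, sqrt( 6)/6,9*sqrt(5)/11, sqrt( 10 ),sqrt (11 ),7,8, 8.75,7*sqrt( 19 )]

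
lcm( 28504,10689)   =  85512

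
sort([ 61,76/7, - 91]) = [ - 91, 76/7,  61] 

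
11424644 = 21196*539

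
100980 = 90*1122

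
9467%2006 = 1443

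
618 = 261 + 357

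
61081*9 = 549729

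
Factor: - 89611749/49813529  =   - 3^2*23^1 * 71^ ( - 1)*79^ (-1) * 83^( - 1)*107^(-1)* 432907^1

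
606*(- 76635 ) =-46440810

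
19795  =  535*37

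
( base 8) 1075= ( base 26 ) M1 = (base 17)1gc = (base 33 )HC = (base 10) 573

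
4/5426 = 2/2713 =0.00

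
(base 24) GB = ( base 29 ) DI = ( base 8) 613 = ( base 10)395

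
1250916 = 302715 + 948201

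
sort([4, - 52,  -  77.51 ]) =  [ - 77.51, - 52, 4]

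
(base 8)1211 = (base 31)KT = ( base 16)289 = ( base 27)o1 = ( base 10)649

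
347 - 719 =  - 372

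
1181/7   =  168 + 5/7 = 168.71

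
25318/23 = 1100  +  18/23=1100.78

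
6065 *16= 97040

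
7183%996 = 211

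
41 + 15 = 56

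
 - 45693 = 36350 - 82043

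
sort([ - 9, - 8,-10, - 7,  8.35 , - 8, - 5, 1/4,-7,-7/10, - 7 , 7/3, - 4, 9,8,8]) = [ - 10, - 9, - 8 , - 8, - 7 , - 7, - 7 , - 5, - 4, - 7/10,1/4,7/3,8,8 , 8.35, 9 ] 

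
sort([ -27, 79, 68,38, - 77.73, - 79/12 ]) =[ - 77.73, -27,-79/12,38, 68,79]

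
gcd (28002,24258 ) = 78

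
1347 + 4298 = 5645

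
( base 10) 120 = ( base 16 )78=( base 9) 143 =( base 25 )4K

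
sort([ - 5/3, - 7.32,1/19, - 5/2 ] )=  [-7.32, - 5/2, -5/3,1/19] 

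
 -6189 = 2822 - 9011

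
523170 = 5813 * 90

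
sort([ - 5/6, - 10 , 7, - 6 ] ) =[ - 10,  -  6, - 5/6, 7 ]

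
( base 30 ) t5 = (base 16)36B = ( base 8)1553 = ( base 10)875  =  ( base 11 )726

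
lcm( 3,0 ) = 0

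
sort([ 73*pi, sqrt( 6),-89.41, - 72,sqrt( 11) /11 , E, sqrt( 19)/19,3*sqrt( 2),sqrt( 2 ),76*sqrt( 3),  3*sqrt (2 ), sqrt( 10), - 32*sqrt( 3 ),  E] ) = [ - 89.41,  -  72,-32*sqrt ( 3),sqrt( 19) /19,sqrt(11) /11,sqrt( 2 ) , sqrt( 6),  E,E,sqrt( 10 ), 3*sqrt( 2 ),3*sqrt( 2),76 * sqrt( 3),73*pi]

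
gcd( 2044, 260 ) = 4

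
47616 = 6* 7936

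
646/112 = 323/56 = 5.77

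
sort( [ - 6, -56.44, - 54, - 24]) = [ - 56.44,-54,-24, - 6 ] 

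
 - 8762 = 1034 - 9796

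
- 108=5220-5328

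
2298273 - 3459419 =  -  1161146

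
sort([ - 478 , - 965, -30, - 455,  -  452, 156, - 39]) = [  -  965,  -  478,  -  455 , - 452, - 39, - 30,156]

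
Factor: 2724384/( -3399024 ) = - 2^1 * 13^1*19^(  -  1)*37^1*59^1*3727^ (-1)= -  56758/70813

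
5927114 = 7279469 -1352355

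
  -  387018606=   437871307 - 824889913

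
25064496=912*27483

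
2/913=2/913 = 0.00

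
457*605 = 276485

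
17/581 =17/581= 0.03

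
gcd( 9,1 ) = 1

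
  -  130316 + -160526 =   -  290842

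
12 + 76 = 88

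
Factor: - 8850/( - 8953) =2^1*3^1*5^2*7^(-1 )*59^1*1279^( - 1 )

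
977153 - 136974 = 840179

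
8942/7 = 1277 + 3/7 = 1277.43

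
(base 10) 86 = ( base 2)1010110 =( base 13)68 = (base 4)1112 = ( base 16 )56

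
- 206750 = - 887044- - 680294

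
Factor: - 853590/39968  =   - 2^(  -  4) * 3^1*5^1*37^1* 769^1 * 1249^( -1 )  =  - 426795/19984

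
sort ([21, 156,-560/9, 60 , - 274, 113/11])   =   [ - 274, - 560/9, 113/11, 21,60,  156] 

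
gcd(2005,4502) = 1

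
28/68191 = 28/68191 = 0.00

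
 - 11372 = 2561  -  13933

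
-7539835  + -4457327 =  - 11997162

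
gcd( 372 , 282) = 6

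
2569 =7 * 367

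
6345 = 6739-394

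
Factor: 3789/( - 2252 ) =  - 2^(-2 )*3^2*421^1 * 563^(-1 ) 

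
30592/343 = 89+ 65/343 = 89.19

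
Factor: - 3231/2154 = -3/2 =- 2^( - 1 )*3^1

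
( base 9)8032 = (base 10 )5861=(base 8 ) 13345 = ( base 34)52D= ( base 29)6s3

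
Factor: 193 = 193^1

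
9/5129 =9/5129 = 0.00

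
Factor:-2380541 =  - 2380541^1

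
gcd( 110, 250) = 10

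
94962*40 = 3798480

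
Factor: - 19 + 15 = -2^2 = - 4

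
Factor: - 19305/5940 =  - 2^( - 2 )*13^1 =- 13/4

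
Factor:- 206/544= - 103/272 = - 2^ ( - 4 ) * 17^( - 1)*103^1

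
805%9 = 4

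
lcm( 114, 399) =798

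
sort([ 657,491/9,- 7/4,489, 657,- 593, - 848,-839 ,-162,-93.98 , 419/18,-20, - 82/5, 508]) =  [ - 848,-839, - 593,-162, - 93.98, -20,  -  82/5, - 7/4, 419/18,491/9,489,508, 657,  657]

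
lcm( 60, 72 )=360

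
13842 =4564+9278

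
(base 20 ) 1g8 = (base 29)p3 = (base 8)1330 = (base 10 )728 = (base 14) 3a0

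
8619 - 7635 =984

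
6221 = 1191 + 5030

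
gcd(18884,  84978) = 9442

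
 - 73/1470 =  - 73/1470 = - 0.05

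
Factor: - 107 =-107^1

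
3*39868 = 119604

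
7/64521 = 7/64521 = 0.00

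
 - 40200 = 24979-65179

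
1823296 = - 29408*(-62)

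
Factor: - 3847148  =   - 2^2*61^1* 15767^1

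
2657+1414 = 4071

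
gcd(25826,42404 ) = 2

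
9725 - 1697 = 8028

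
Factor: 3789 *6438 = 2^1*3^3*29^1*37^1 *421^1  =  24393582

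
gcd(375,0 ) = 375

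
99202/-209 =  - 99202/209 = - 474.65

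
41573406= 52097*798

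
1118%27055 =1118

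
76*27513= 2090988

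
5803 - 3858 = 1945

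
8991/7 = 1284+3/7 = 1284.43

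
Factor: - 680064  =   - 2^7* 3^1*7^1 * 11^1 * 23^1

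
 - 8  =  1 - 9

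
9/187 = 9/187 = 0.05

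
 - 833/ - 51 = 16+ 1/3 = 16.33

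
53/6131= 53/6131 = 0.01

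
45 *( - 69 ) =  - 3105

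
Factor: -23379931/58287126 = -2^( - 1)*3^( - 1 )*9714521^ ( - 1)*23379931^1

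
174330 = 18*9685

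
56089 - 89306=-33217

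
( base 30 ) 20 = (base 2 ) 111100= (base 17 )39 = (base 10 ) 60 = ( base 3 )2020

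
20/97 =20/97 = 0.21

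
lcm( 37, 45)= 1665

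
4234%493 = 290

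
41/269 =41/269 = 0.15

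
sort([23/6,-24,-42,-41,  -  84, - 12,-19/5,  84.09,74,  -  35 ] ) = [- 84,-42,-41, - 35, - 24, - 12, - 19/5,23/6,74,84.09]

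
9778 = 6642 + 3136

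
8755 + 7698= 16453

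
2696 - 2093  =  603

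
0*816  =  0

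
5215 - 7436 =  - 2221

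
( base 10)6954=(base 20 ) h7e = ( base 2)1101100101010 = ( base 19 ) 1050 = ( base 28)8oa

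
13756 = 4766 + 8990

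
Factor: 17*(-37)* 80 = - 50320 = - 2^4*5^1 * 17^1*37^1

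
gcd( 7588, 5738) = 2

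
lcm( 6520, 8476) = 84760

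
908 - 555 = 353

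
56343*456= 25692408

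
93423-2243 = 91180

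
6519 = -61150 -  - 67669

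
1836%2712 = 1836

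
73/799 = 73/799 = 0.09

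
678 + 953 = 1631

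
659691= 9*73299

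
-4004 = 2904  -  6908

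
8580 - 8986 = -406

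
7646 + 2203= 9849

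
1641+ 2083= 3724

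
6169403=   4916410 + 1252993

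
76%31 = 14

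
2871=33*87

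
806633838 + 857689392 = 1664323230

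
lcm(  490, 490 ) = 490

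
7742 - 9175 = -1433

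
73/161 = 73/161  =  0.45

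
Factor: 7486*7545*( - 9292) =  - 524829536040 = -  2^3 * 3^1*5^1 * 19^1*23^1*101^1*197^1*503^1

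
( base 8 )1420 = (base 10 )784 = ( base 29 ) R1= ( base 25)169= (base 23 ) 1b2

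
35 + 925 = 960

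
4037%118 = 25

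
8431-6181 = 2250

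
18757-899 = 17858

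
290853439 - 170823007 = 120030432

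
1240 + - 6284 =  - 5044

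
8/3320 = 1/415 =0.00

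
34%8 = 2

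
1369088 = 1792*764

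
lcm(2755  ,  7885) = 228665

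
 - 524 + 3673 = 3149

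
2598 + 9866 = 12464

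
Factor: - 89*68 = -6052= - 2^2*17^1*89^1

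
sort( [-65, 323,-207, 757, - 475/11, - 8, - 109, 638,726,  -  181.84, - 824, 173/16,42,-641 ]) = [-824,-641,- 207, - 181.84, - 109, - 65, - 475/11,-8, 173/16 , 42,  323, 638,726 , 757]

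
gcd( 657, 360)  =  9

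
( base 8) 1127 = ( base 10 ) 599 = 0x257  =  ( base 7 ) 1514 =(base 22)155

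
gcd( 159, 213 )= 3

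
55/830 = 11/166 = 0.07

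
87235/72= 87235/72   =  1211.60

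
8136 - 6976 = 1160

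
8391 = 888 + 7503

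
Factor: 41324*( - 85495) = -2^2*5^1*10331^1*17099^1 = - 3532995380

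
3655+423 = 4078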